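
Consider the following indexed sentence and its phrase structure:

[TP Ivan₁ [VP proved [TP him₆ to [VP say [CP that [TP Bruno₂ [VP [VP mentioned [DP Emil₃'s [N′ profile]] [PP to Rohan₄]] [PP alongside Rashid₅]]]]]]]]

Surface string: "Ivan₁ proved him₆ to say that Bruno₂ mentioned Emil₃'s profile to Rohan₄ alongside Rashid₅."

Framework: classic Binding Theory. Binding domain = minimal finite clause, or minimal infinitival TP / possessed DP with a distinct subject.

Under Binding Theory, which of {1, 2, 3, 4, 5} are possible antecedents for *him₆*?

*him* is a pronoun, so Principle B applies: it must be free in its binding domain.
Binding domain of *him₆*: the matrix TP, whose subject is Ivan₁.
*Ivan₁* c-commands the pronoun within its binding domain → coindexation would violate Principle B.
*Bruno₂*: the pronoun c-commands this R-expression → coindexation would violate Principle C on *Bruno₂*.
*Emil₃*: the pronoun c-commands this R-expression → coindexation would violate Principle C on *Emil₃*.
*Rohan₄*: the pronoun c-commands this R-expression → coindexation would violate Principle C on *Rohan₄*.
*Rashid₅*: the pronoun c-commands this R-expression → coindexation would violate Principle C on *Rashid₅*.

none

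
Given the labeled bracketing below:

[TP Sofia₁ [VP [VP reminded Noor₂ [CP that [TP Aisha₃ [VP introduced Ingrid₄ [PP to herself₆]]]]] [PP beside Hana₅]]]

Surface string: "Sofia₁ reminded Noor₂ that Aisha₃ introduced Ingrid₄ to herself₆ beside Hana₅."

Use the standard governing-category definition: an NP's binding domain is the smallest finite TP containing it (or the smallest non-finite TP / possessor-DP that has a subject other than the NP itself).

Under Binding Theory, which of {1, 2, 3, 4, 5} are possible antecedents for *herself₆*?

{3, 4}

*herself* is an anaphor, so Principle A applies: it must be bound in its binding domain.
Binding domain of *herself₆*: the embedded TP, whose subject is Aisha₃.
*Sofia₁* c-commands the anaphor but is outside its binding domain → cannot satisfy Principle A.
*Noor₂* c-commands the anaphor but is outside its binding domain → cannot satisfy Principle A.
*Aisha₃* c-commands the anaphor within its binding domain → licit binder.
*Ingrid₄* c-commands the anaphor within its binding domain → licit binder.
*Hana₅* does not c-command the anaphor → cannot bind it.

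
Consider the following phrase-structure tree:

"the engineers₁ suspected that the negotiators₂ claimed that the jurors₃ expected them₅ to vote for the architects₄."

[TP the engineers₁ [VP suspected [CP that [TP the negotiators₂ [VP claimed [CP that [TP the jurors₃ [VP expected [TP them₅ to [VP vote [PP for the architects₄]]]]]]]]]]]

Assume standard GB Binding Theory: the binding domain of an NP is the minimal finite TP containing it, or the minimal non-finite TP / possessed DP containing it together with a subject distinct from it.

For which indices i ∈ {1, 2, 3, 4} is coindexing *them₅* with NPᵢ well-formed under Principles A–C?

*them* is a pronoun, so Principle B applies: it must be free in its binding domain.
Binding domain of *them₅*: the embedded TP, whose subject is the jurors₃.
*the engineers₁* c-commands the pronoun but from outside its binding domain, and is not c-commanded by it → coindexation permitted.
*the negotiators₂* c-commands the pronoun but from outside its binding domain, and is not c-commanded by it → coindexation permitted.
*the jurors₃* c-commands the pronoun within its binding domain → coindexation would violate Principle B.
*the architects₄*: the pronoun c-commands this R-expression → coindexation would violate Principle C on *the architects₄*.

{1, 2}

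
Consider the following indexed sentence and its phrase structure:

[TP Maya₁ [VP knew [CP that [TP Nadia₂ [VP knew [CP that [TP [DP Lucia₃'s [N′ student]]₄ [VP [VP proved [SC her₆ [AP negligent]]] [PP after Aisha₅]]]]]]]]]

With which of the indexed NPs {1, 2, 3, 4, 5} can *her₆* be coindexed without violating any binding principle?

{1, 2, 3, 5}

*her* is a pronoun, so Principle B applies: it must be free in its binding domain.
Binding domain of *her₆*: the embedded TP, whose subject is [Lucia₃'s student]₄.
*Maya₁* c-commands the pronoun but from outside its binding domain, and is not c-commanded by it → coindexation permitted.
*Nadia₂* c-commands the pronoun but from outside its binding domain, and is not c-commanded by it → coindexation permitted.
*Lucia₃* and the pronoun do not c-command one another → neither Principle B nor Principle C is at stake; coindexation permitted.
*[Lucia₃'s student]₄* c-commands the pronoun within its binding domain → coindexation would violate Principle B.
*Aisha₅* and the pronoun do not c-command one another → neither Principle B nor Principle C is at stake; coindexation permitted.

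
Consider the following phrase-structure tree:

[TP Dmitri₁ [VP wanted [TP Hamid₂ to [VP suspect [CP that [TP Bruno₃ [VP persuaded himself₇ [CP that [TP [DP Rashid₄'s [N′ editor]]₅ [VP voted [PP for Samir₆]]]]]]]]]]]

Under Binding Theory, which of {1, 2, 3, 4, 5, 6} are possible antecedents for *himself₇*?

*himself* is an anaphor, so Principle A applies: it must be bound in its binding domain.
Binding domain of *himself₇*: the embedded TP, whose subject is Bruno₃.
*Dmitri₁* c-commands the anaphor but is outside its binding domain → cannot satisfy Principle A.
*Hamid₂* c-commands the anaphor but is outside its binding domain → cannot satisfy Principle A.
*Bruno₃* c-commands the anaphor within its binding domain → licit binder.
*Rashid₄* does not c-command the anaphor → cannot bind it.
*[Rashid₄'s editor]₅* does not c-command the anaphor → cannot bind it.
*Samir₆* does not c-command the anaphor → cannot bind it.

{3}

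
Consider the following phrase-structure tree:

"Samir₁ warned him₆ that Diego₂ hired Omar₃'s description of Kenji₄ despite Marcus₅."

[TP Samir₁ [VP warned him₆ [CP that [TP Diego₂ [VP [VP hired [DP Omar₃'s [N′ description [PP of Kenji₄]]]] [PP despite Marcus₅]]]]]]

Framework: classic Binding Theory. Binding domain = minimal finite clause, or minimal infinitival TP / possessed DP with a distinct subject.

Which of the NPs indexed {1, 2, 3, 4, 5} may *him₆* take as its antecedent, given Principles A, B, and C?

none

*him* is a pronoun, so Principle B applies: it must be free in its binding domain.
Binding domain of *him₆*: the matrix TP, whose subject is Samir₁.
*Samir₁* c-commands the pronoun within its binding domain → coindexation would violate Principle B.
*Diego₂*: the pronoun c-commands this R-expression → coindexation would violate Principle C on *Diego₂*.
*Omar₃*: the pronoun c-commands this R-expression → coindexation would violate Principle C on *Omar₃*.
*Kenji₄*: the pronoun c-commands this R-expression → coindexation would violate Principle C on *Kenji₄*.
*Marcus₅*: the pronoun c-commands this R-expression → coindexation would violate Principle C on *Marcus₅*.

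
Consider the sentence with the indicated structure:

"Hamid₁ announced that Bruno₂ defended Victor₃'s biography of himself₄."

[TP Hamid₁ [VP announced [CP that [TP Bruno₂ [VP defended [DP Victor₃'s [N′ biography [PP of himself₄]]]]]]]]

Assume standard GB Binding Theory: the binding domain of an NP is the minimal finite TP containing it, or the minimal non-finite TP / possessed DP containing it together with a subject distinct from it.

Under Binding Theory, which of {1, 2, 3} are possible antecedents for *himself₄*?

{3}

*himself* is an anaphor, so Principle A applies: it must be bound in its binding domain.
Binding domain of *himself₄*: the possessed DP, whose subject is Victor₃.
*Hamid₁* c-commands the anaphor but is outside its binding domain → cannot satisfy Principle A.
*Bruno₂* c-commands the anaphor but is outside its binding domain → cannot satisfy Principle A.
*Victor₃* c-commands the anaphor within its binding domain → licit binder.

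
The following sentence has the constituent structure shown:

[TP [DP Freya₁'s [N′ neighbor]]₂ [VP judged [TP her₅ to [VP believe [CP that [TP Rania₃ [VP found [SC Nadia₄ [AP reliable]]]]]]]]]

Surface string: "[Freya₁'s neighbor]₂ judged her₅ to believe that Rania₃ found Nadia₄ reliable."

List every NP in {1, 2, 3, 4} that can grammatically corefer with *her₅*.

{1}

*her* is a pronoun, so Principle B applies: it must be free in its binding domain.
Binding domain of *her₅*: the matrix TP, whose subject is [Freya₁'s neighbor]₂.
*Freya₁* and the pronoun do not c-command one another → neither Principle B nor Principle C is at stake; coindexation permitted.
*[Freya₁'s neighbor]₂* c-commands the pronoun within its binding domain → coindexation would violate Principle B.
*Rania₃*: the pronoun c-commands this R-expression → coindexation would violate Principle C on *Rania₃*.
*Nadia₄*: the pronoun c-commands this R-expression → coindexation would violate Principle C on *Nadia₄*.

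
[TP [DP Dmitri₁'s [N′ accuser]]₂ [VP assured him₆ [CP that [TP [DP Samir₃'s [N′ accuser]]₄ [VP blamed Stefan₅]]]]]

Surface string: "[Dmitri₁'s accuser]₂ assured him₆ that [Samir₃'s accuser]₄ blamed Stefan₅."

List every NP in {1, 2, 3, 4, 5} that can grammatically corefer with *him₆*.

*him* is a pronoun, so Principle B applies: it must be free in its binding domain.
Binding domain of *him₆*: the matrix TP, whose subject is [Dmitri₁'s accuser]₂.
*Dmitri₁* and the pronoun do not c-command one another → neither Principle B nor Principle C is at stake; coindexation permitted.
*[Dmitri₁'s accuser]₂* c-commands the pronoun within its binding domain → coindexation would violate Principle B.
*Samir₃*: the pronoun c-commands this R-expression → coindexation would violate Principle C on *Samir₃*.
*[Samir₃'s accuser]₄*: the pronoun c-commands this R-expression → coindexation would violate Principle C on *[Samir₃'s accuser]₄*.
*Stefan₅*: the pronoun c-commands this R-expression → coindexation would violate Principle C on *Stefan₅*.

{1}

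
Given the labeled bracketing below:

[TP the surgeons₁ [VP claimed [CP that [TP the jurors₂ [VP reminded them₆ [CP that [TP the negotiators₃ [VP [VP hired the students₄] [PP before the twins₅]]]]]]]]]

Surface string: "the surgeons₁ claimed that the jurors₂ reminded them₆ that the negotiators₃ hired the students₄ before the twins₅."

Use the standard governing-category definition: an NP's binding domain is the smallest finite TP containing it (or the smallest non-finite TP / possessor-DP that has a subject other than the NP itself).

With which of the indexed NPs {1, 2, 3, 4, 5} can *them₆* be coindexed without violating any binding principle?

*them* is a pronoun, so Principle B applies: it must be free in its binding domain.
Binding domain of *them₆*: the embedded TP, whose subject is the jurors₂.
*the surgeons₁* c-commands the pronoun but from outside its binding domain, and is not c-commanded by it → coindexation permitted.
*the jurors₂* c-commands the pronoun within its binding domain → coindexation would violate Principle B.
*the negotiators₃*: the pronoun c-commands this R-expression → coindexation would violate Principle C on *the negotiators₃*.
*the students₄*: the pronoun c-commands this R-expression → coindexation would violate Principle C on *the students₄*.
*the twins₅*: the pronoun c-commands this R-expression → coindexation would violate Principle C on *the twins₅*.

{1}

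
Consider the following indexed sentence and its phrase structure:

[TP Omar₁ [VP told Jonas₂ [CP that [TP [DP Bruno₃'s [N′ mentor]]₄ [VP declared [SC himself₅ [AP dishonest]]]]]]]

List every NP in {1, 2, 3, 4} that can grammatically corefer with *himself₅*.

{4}

*himself* is an anaphor, so Principle A applies: it must be bound in its binding domain.
Binding domain of *himself₅*: the embedded TP, whose subject is [Bruno₃'s mentor]₄.
*Omar₁* c-commands the anaphor but is outside its binding domain → cannot satisfy Principle A.
*Jonas₂* c-commands the anaphor but is outside its binding domain → cannot satisfy Principle A.
*Bruno₃* does not c-command the anaphor → cannot bind it.
*[Bruno₃'s mentor]₄* c-commands the anaphor within its binding domain → licit binder.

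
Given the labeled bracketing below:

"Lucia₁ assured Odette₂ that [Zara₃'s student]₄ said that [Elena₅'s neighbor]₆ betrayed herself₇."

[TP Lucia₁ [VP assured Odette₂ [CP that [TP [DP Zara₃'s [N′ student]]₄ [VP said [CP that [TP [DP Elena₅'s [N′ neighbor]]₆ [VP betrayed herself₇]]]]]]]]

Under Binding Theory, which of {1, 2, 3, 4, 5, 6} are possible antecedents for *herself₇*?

*herself* is an anaphor, so Principle A applies: it must be bound in its binding domain.
Binding domain of *herself₇*: the embedded TP, whose subject is [Elena₅'s neighbor]₆.
*Lucia₁* c-commands the anaphor but is outside its binding domain → cannot satisfy Principle A.
*Odette₂* c-commands the anaphor but is outside its binding domain → cannot satisfy Principle A.
*Zara₃* does not c-command the anaphor → cannot bind it.
*[Zara₃'s student]₄* c-commands the anaphor but is outside its binding domain → cannot satisfy Principle A.
*Elena₅* does not c-command the anaphor → cannot bind it.
*[Elena₅'s neighbor]₆* c-commands the anaphor within its binding domain → licit binder.

{6}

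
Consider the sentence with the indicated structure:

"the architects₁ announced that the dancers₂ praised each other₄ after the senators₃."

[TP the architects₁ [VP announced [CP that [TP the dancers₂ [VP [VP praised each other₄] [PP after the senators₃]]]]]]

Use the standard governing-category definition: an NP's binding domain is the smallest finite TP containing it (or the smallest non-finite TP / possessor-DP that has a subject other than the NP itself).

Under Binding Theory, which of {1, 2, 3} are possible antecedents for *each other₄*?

{2}

*each other* is an anaphor, so Principle A applies: it must be bound in its binding domain.
Binding domain of *each other₄*: the embedded TP, whose subject is the dancers₂.
*the architects₁* c-commands the anaphor but is outside its binding domain → cannot satisfy Principle A.
*the dancers₂* c-commands the anaphor within its binding domain → licit binder.
*the senators₃* does not c-command the anaphor → cannot bind it.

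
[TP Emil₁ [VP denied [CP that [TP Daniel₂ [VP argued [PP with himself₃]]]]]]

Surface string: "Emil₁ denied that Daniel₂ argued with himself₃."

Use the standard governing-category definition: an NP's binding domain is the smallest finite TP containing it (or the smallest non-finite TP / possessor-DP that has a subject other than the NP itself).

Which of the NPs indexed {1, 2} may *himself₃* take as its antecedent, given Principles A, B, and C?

{2}

*himself* is an anaphor, so Principle A applies: it must be bound in its binding domain.
Binding domain of *himself₃*: the embedded TP, whose subject is Daniel₂.
*Emil₁* c-commands the anaphor but is outside its binding domain → cannot satisfy Principle A.
*Daniel₂* c-commands the anaphor within its binding domain → licit binder.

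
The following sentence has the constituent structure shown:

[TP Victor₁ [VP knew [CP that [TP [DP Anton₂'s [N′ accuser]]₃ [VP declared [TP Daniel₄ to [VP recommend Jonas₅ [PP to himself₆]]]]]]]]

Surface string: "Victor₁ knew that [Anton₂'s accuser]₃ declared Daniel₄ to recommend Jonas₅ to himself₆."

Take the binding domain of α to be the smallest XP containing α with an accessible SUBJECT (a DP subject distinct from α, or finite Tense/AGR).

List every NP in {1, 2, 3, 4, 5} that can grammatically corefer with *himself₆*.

{4, 5}

*himself* is an anaphor, so Principle A applies: it must be bound in its binding domain.
Binding domain of *himself₆*: the embedded TP, whose subject is Daniel₄.
*Victor₁* c-commands the anaphor but is outside its binding domain → cannot satisfy Principle A.
*Anton₂* does not c-command the anaphor → cannot bind it.
*[Anton₂'s accuser]₃* c-commands the anaphor but is outside its binding domain → cannot satisfy Principle A.
*Daniel₄* c-commands the anaphor within its binding domain → licit binder.
*Jonas₅* c-commands the anaphor within its binding domain → licit binder.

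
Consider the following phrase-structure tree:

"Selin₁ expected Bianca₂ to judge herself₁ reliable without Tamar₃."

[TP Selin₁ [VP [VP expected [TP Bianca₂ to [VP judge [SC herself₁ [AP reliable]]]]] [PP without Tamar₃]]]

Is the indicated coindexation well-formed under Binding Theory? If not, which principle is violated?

The two coindexed NPs are *Selin₁* and *herself₁*.
*herself₁* is an anaphor. Principle A requires it to be bound within its binding domain — the embedded TP, whose subject is Bianca₂.
Within that domain it is c-commanded by *Bianca₂*, which does not share its index.
*Selin₁* does c-command the anaphor, but from outside its binding domain.
The anaphor is unbound in its domain → Principle A violation.

Principle A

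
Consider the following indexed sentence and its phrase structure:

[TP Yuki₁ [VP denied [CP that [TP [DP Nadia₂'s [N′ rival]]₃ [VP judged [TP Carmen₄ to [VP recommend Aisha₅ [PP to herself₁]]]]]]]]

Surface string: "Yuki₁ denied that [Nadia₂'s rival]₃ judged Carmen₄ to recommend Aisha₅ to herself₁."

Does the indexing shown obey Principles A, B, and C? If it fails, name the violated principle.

Principle A

The two coindexed NPs are *Yuki₁* and *herself₁*.
*herself₁* is an anaphor. Principle A requires it to be bound within its binding domain — the embedded TP, whose subject is Carmen₄.
Within that domain it is c-commanded by *Carmen₄*, *Aisha₅*, none of which share its index.
*Yuki₁* does c-command the anaphor, but from outside its binding domain.
The anaphor is unbound in its domain → Principle A violation.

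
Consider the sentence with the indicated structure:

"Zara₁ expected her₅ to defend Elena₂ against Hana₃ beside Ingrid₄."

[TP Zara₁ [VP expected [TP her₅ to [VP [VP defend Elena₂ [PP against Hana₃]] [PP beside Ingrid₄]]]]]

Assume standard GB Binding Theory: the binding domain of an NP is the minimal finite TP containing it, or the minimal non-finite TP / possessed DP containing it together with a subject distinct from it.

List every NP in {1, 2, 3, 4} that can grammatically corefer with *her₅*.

*her* is a pronoun, so Principle B applies: it must be free in its binding domain.
Binding domain of *her₅*: the matrix TP, whose subject is Zara₁.
*Zara₁* c-commands the pronoun within its binding domain → coindexation would violate Principle B.
*Elena₂*: the pronoun c-commands this R-expression → coindexation would violate Principle C on *Elena₂*.
*Hana₃*: the pronoun c-commands this R-expression → coindexation would violate Principle C on *Hana₃*.
*Ingrid₄*: the pronoun c-commands this R-expression → coindexation would violate Principle C on *Ingrid₄*.

none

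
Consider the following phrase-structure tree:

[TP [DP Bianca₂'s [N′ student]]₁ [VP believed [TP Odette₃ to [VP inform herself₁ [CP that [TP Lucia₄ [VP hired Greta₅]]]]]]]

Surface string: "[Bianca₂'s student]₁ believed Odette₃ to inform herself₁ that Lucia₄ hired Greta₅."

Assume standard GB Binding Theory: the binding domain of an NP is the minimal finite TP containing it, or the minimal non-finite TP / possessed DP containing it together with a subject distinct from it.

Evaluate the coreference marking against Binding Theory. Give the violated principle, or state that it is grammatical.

Principle A

The two coindexed NPs are *[Bianca₂'s student]₁* and *herself₁*.
*herself₁* is an anaphor. Principle A requires it to be bound within its binding domain — the embedded TP, whose subject is Odette₃.
Within that domain it is c-commanded by *Odette₃*, which does not share its index.
*[Bianca₂'s student]₁* does c-command the anaphor, but from outside its binding domain.
The anaphor is unbound in its domain → Principle A violation.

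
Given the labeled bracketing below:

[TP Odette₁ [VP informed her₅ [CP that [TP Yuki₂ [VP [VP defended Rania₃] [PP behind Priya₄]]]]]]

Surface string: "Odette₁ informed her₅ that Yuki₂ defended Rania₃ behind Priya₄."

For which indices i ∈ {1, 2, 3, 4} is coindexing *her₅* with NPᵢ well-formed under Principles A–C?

none

*her* is a pronoun, so Principle B applies: it must be free in its binding domain.
Binding domain of *her₅*: the matrix TP, whose subject is Odette₁.
*Odette₁* c-commands the pronoun within its binding domain → coindexation would violate Principle B.
*Yuki₂*: the pronoun c-commands this R-expression → coindexation would violate Principle C on *Yuki₂*.
*Rania₃*: the pronoun c-commands this R-expression → coindexation would violate Principle C on *Rania₃*.
*Priya₄*: the pronoun c-commands this R-expression → coindexation would violate Principle C on *Priya₄*.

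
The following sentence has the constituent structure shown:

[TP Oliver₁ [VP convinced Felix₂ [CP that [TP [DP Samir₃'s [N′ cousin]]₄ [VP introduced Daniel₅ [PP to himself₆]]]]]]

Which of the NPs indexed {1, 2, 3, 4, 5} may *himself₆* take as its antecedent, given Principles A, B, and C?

*himself* is an anaphor, so Principle A applies: it must be bound in its binding domain.
Binding domain of *himself₆*: the embedded TP, whose subject is [Samir₃'s cousin]₄.
*Oliver₁* c-commands the anaphor but is outside its binding domain → cannot satisfy Principle A.
*Felix₂* c-commands the anaphor but is outside its binding domain → cannot satisfy Principle A.
*Samir₃* does not c-command the anaphor → cannot bind it.
*[Samir₃'s cousin]₄* c-commands the anaphor within its binding domain → licit binder.
*Daniel₅* c-commands the anaphor within its binding domain → licit binder.

{4, 5}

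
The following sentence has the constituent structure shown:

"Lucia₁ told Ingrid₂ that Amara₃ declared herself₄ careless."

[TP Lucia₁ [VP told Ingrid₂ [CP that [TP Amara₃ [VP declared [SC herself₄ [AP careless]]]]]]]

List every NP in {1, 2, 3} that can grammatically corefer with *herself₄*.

*herself* is an anaphor, so Principle A applies: it must be bound in its binding domain.
Binding domain of *herself₄*: the embedded TP, whose subject is Amara₃.
*Lucia₁* c-commands the anaphor but is outside its binding domain → cannot satisfy Principle A.
*Ingrid₂* c-commands the anaphor but is outside its binding domain → cannot satisfy Principle A.
*Amara₃* c-commands the anaphor within its binding domain → licit binder.

{3}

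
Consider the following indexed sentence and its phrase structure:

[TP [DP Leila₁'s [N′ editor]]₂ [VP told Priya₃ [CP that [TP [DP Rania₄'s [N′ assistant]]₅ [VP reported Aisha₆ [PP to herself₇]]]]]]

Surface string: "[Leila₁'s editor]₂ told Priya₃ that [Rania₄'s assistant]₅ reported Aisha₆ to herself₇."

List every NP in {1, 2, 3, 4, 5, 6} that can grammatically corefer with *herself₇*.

{5, 6}

*herself* is an anaphor, so Principle A applies: it must be bound in its binding domain.
Binding domain of *herself₇*: the embedded TP, whose subject is [Rania₄'s assistant]₅.
*Leila₁* does not c-command the anaphor → cannot bind it.
*[Leila₁'s editor]₂* c-commands the anaphor but is outside its binding domain → cannot satisfy Principle A.
*Priya₃* c-commands the anaphor but is outside its binding domain → cannot satisfy Principle A.
*Rania₄* does not c-command the anaphor → cannot bind it.
*[Rania₄'s assistant]₅* c-commands the anaphor within its binding domain → licit binder.
*Aisha₆* c-commands the anaphor within its binding domain → licit binder.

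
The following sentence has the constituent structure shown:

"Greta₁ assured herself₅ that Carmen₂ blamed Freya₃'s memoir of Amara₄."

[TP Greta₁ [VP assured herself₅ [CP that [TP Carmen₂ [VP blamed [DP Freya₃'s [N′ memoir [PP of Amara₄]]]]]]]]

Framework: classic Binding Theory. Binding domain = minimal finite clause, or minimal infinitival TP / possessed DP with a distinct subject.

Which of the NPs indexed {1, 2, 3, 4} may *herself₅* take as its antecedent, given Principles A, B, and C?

*herself* is an anaphor, so Principle A applies: it must be bound in its binding domain.
Binding domain of *herself₅*: the matrix TP, whose subject is Greta₁.
*Greta₁* c-commands the anaphor within its binding domain → licit binder.
*Carmen₂* does not c-command the anaphor → cannot bind it.
*Freya₃* does not c-command the anaphor → cannot bind it.
*Amara₄* does not c-command the anaphor → cannot bind it.

{1}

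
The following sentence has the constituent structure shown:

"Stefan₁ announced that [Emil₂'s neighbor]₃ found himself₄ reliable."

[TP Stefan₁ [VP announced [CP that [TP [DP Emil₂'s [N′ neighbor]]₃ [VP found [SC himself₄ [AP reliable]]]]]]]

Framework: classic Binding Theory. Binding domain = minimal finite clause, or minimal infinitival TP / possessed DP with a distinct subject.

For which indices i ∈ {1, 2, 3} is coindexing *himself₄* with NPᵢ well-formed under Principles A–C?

*himself* is an anaphor, so Principle A applies: it must be bound in its binding domain.
Binding domain of *himself₄*: the embedded TP, whose subject is [Emil₂'s neighbor]₃.
*Stefan₁* c-commands the anaphor but is outside its binding domain → cannot satisfy Principle A.
*Emil₂* does not c-command the anaphor → cannot bind it.
*[Emil₂'s neighbor]₃* c-commands the anaphor within its binding domain → licit binder.

{3}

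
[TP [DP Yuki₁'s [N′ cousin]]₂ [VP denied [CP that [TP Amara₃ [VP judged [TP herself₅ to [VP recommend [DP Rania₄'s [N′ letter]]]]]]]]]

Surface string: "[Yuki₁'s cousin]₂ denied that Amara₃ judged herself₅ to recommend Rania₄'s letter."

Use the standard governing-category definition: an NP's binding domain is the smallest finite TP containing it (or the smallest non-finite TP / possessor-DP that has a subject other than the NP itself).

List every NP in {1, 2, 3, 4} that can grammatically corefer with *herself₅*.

{3}

*herself* is an anaphor, so Principle A applies: it must be bound in its binding domain.
Binding domain of *herself₅*: the embedded TP, whose subject is Amara₃.
*Yuki₁* does not c-command the anaphor → cannot bind it.
*[Yuki₁'s cousin]₂* c-commands the anaphor but is outside its binding domain → cannot satisfy Principle A.
*Amara₃* c-commands the anaphor within its binding domain → licit binder.
*Rania₄* does not c-command the anaphor → cannot bind it.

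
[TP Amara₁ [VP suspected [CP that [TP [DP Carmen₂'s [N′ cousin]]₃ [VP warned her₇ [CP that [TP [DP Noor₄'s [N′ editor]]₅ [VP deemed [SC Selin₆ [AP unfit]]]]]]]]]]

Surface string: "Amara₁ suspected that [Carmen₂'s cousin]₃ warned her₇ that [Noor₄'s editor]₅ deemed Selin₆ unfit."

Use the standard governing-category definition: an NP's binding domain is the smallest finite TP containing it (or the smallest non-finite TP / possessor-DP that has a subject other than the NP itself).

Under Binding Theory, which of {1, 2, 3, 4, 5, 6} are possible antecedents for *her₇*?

{1, 2}

*her* is a pronoun, so Principle B applies: it must be free in its binding domain.
Binding domain of *her₇*: the embedded TP, whose subject is [Carmen₂'s cousin]₃.
*Amara₁* c-commands the pronoun but from outside its binding domain, and is not c-commanded by it → coindexation permitted.
*Carmen₂* and the pronoun do not c-command one another → neither Principle B nor Principle C is at stake; coindexation permitted.
*[Carmen₂'s cousin]₃* c-commands the pronoun within its binding domain → coindexation would violate Principle B.
*Noor₄*: the pronoun c-commands this R-expression → coindexation would violate Principle C on *Noor₄*.
*[Noor₄'s editor]₅*: the pronoun c-commands this R-expression → coindexation would violate Principle C on *[Noor₄'s editor]₅*.
*Selin₆*: the pronoun c-commands this R-expression → coindexation would violate Principle C on *Selin₆*.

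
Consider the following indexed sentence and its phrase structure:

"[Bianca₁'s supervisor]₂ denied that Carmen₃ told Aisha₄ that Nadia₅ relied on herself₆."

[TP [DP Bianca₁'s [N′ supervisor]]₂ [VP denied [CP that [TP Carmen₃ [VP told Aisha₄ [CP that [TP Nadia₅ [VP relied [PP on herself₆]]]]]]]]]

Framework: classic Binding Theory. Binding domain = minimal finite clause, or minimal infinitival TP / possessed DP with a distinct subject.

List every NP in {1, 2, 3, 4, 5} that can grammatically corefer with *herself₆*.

{5}

*herself* is an anaphor, so Principle A applies: it must be bound in its binding domain.
Binding domain of *herself₆*: the embedded TP, whose subject is Nadia₅.
*Bianca₁* does not c-command the anaphor → cannot bind it.
*[Bianca₁'s supervisor]₂* c-commands the anaphor but is outside its binding domain → cannot satisfy Principle A.
*Carmen₃* c-commands the anaphor but is outside its binding domain → cannot satisfy Principle A.
*Aisha₄* c-commands the anaphor but is outside its binding domain → cannot satisfy Principle A.
*Nadia₅* c-commands the anaphor within its binding domain → licit binder.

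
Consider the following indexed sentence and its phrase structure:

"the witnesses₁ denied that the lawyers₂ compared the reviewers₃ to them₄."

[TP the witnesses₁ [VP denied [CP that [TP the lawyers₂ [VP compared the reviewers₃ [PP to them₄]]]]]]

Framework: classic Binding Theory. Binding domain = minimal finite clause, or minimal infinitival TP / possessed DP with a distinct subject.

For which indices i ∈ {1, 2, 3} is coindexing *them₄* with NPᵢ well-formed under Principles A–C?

*them* is a pronoun, so Principle B applies: it must be free in its binding domain.
Binding domain of *them₄*: the embedded TP, whose subject is the lawyers₂.
*the witnesses₁* c-commands the pronoun but from outside its binding domain, and is not c-commanded by it → coindexation permitted.
*the lawyers₂* c-commands the pronoun within its binding domain → coindexation would violate Principle B.
*the reviewers₃* c-commands the pronoun within its binding domain → coindexation would violate Principle B.

{1}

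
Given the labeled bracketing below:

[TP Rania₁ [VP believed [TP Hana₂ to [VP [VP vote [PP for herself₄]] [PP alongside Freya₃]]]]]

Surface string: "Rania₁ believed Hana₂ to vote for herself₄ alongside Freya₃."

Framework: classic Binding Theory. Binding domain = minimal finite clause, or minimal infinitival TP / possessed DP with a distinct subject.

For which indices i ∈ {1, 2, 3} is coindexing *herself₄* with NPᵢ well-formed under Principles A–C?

{2}

*herself* is an anaphor, so Principle A applies: it must be bound in its binding domain.
Binding domain of *herself₄*: the embedded TP, whose subject is Hana₂.
*Rania₁* c-commands the anaphor but is outside its binding domain → cannot satisfy Principle A.
*Hana₂* c-commands the anaphor within its binding domain → licit binder.
*Freya₃* does not c-command the anaphor → cannot bind it.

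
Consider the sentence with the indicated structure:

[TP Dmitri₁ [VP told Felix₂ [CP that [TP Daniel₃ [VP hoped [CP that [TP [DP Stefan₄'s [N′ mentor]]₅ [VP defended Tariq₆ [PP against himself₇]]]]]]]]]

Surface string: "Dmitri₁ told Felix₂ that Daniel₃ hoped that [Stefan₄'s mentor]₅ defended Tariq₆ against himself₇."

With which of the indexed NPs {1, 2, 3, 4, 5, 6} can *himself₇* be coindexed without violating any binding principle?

{5, 6}

*himself* is an anaphor, so Principle A applies: it must be bound in its binding domain.
Binding domain of *himself₇*: the embedded TP, whose subject is [Stefan₄'s mentor]₅.
*Dmitri₁* c-commands the anaphor but is outside its binding domain → cannot satisfy Principle A.
*Felix₂* c-commands the anaphor but is outside its binding domain → cannot satisfy Principle A.
*Daniel₃* c-commands the anaphor but is outside its binding domain → cannot satisfy Principle A.
*Stefan₄* does not c-command the anaphor → cannot bind it.
*[Stefan₄'s mentor]₅* c-commands the anaphor within its binding domain → licit binder.
*Tariq₆* c-commands the anaphor within its binding domain → licit binder.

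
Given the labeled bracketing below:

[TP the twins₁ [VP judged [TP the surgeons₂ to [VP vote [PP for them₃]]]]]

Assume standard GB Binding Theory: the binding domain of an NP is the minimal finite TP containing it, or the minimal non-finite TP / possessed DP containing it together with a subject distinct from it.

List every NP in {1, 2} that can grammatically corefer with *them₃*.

{1}

*them* is a pronoun, so Principle B applies: it must be free in its binding domain.
Binding domain of *them₃*: the embedded TP, whose subject is the surgeons₂.
*the twins₁* c-commands the pronoun but from outside its binding domain, and is not c-commanded by it → coindexation permitted.
*the surgeons₂* c-commands the pronoun within its binding domain → coindexation would violate Principle B.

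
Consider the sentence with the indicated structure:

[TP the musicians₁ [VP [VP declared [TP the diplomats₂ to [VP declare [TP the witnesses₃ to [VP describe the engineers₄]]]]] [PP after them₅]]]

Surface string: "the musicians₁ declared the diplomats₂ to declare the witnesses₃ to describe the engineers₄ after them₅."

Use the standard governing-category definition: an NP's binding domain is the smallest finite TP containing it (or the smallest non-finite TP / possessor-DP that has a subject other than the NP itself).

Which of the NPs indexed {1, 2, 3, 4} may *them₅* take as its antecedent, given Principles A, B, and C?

{2, 3, 4}

*them* is a pronoun, so Principle B applies: it must be free in its binding domain.
Binding domain of *them₅*: the matrix TP, whose subject is the musicians₁.
*the musicians₁* c-commands the pronoun within its binding domain → coindexation would violate Principle B.
*the diplomats₂* and the pronoun do not c-command one another → neither Principle B nor Principle C is at stake; coindexation permitted.
*the witnesses₃* and the pronoun do not c-command one another → neither Principle B nor Principle C is at stake; coindexation permitted.
*the engineers₄* and the pronoun do not c-command one another → neither Principle B nor Principle C is at stake; coindexation permitted.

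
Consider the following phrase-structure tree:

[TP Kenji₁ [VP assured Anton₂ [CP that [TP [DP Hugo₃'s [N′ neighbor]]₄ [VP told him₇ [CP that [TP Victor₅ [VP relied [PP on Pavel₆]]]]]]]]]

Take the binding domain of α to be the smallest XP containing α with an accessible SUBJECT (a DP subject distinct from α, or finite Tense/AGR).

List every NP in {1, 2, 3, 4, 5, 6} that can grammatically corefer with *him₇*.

*him* is a pronoun, so Principle B applies: it must be free in its binding domain.
Binding domain of *him₇*: the embedded TP, whose subject is [Hugo₃'s neighbor]₄.
*Kenji₁* c-commands the pronoun but from outside its binding domain, and is not c-commanded by it → coindexation permitted.
*Anton₂* c-commands the pronoun but from outside its binding domain, and is not c-commanded by it → coindexation permitted.
*Hugo₃* and the pronoun do not c-command one another → neither Principle B nor Principle C is at stake; coindexation permitted.
*[Hugo₃'s neighbor]₄* c-commands the pronoun within its binding domain → coindexation would violate Principle B.
*Victor₅*: the pronoun c-commands this R-expression → coindexation would violate Principle C on *Victor₅*.
*Pavel₆*: the pronoun c-commands this R-expression → coindexation would violate Principle C on *Pavel₆*.

{1, 2, 3}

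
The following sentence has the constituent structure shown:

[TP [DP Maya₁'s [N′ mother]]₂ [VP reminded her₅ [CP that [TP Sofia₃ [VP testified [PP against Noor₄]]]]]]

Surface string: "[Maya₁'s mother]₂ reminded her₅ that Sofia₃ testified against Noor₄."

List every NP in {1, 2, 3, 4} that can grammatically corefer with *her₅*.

{1}

*her* is a pronoun, so Principle B applies: it must be free in its binding domain.
Binding domain of *her₅*: the matrix TP, whose subject is [Maya₁'s mother]₂.
*Maya₁* and the pronoun do not c-command one another → neither Principle B nor Principle C is at stake; coindexation permitted.
*[Maya₁'s mother]₂* c-commands the pronoun within its binding domain → coindexation would violate Principle B.
*Sofia₃*: the pronoun c-commands this R-expression → coindexation would violate Principle C on *Sofia₃*.
*Noor₄*: the pronoun c-commands this R-expression → coindexation would violate Principle C on *Noor₄*.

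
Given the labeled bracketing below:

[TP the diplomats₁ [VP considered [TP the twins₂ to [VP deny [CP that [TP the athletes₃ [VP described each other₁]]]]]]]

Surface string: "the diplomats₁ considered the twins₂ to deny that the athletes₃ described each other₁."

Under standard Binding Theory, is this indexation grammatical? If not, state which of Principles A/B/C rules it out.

The two coindexed NPs are *the diplomats₁* and *each other₁*.
*each other₁* is an anaphor. Principle A requires it to be bound within its binding domain — the embedded TP, whose subject is the athletes₃.
Within that domain it is c-commanded by *the athletes₃*, which does not share its index.
*the diplomats₁* does c-command the anaphor, but from outside its binding domain.
The anaphor is unbound in its domain → Principle A violation.

Principle A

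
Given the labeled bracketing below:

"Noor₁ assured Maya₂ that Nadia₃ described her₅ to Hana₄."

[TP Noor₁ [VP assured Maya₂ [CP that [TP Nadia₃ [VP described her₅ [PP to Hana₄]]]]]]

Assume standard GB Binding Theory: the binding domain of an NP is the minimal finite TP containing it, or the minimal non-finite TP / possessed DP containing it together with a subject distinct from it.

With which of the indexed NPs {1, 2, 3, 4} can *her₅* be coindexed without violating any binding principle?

*her* is a pronoun, so Principle B applies: it must be free in its binding domain.
Binding domain of *her₅*: the embedded TP, whose subject is Nadia₃.
*Noor₁* c-commands the pronoun but from outside its binding domain, and is not c-commanded by it → coindexation permitted.
*Maya₂* c-commands the pronoun but from outside its binding domain, and is not c-commanded by it → coindexation permitted.
*Nadia₃* c-commands the pronoun within its binding domain → coindexation would violate Principle B.
*Hana₄*: the pronoun c-commands this R-expression → coindexation would violate Principle C on *Hana₄*.

{1, 2}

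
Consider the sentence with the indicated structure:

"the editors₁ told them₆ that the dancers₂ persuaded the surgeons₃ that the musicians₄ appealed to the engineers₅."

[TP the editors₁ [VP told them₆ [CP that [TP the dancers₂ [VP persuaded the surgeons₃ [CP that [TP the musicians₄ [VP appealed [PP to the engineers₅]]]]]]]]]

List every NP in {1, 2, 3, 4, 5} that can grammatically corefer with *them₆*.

*them* is a pronoun, so Principle B applies: it must be free in its binding domain.
Binding domain of *them₆*: the matrix TP, whose subject is the editors₁.
*the editors₁* c-commands the pronoun within its binding domain → coindexation would violate Principle B.
*the dancers₂*: the pronoun c-commands this R-expression → coindexation would violate Principle C on *the dancers₂*.
*the surgeons₃*: the pronoun c-commands this R-expression → coindexation would violate Principle C on *the surgeons₃*.
*the musicians₄*: the pronoun c-commands this R-expression → coindexation would violate Principle C on *the musicians₄*.
*the engineers₅*: the pronoun c-commands this R-expression → coindexation would violate Principle C on *the engineers₅*.

none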